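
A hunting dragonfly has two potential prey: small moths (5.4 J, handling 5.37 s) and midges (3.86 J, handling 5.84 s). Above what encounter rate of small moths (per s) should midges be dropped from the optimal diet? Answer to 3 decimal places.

0.357 per s

The zero-one rule: include midges iff E₂/h₂ > λE₁/(1+λh₁). Equality gives the switch point.
λE₁h₂ = E₂ + λE₂h₁ ⇒ λ = E₂/(E₁h₂ − E₂h₁) = 3.86/(31.54 − 20.73) = 0.3571 per s.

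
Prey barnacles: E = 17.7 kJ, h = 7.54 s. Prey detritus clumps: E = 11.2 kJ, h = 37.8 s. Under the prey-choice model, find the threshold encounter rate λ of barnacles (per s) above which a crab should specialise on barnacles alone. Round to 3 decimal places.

0.019 per s

The zero-one rule: include detritus clumps iff E₂/h₂ > λE₁/(1+λh₁). Equality gives the switch point.
λE₁h₂ = E₂ + λE₂h₁ ⇒ λ = E₂/(E₁h₂ − E₂h₁) = 11.2/(669.1 − 84.45) = 0.01916 per s.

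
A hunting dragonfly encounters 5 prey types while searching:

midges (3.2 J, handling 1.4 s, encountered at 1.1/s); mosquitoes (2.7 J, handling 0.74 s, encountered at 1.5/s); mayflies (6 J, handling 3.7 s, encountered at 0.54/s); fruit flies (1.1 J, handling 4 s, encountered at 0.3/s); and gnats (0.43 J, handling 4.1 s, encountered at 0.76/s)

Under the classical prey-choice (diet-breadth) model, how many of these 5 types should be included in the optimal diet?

Rank by E/h (J/s): mosquitoes 3.65, midges 2.29, mayflies 1.62, fruit flies 0.275, gnats 0.105. Include each in turn until the next type's E/h falls below the running intake rate.
Rate on top 1: 1.919. midges: 2.29 > 1.919 → include.
Rate on top 2: 2.074. mayflies: 1.62 < 2.074 → exclude; stop.
Optimal diet: mosquitoes, midges — 2 of 5 types.

2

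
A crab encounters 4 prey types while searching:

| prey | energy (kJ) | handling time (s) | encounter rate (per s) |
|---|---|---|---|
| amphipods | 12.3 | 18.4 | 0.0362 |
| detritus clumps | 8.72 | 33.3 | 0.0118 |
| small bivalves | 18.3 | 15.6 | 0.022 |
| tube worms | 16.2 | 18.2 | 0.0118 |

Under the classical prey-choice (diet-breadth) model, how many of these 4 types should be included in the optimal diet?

Profitabilities (E/h, kJ/s): small bivalves 1.17, tube worms 0.89, amphipods 0.668, detritus clumps 0.262. Add prey in this order while the next type's profitability exceeds the intake rate on those already taken.
Rate on top 1: 0.2997. tube worms: 0.89 > 0.2997 → include.
Rate on top 2: 0.3811. amphipods: 0.668 > 0.3811 → include.
Rate on top 3: 0.4672. detritus clumps: 0.262 < 0.4672 → exclude; stop.
Optimal diet: small bivalves, tube worms, amphipods — 3 of 4 types.

3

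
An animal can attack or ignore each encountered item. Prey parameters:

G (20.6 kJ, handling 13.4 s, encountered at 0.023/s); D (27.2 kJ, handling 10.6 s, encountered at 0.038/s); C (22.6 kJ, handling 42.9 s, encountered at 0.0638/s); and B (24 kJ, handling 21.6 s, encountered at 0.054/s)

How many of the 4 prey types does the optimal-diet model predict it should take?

3

Profitabilities (E/h, kJ/s): D 2.57, G 1.54, B 1.11, C 0.527. Add prey in this order while the next type's profitability exceeds the intake rate on those already taken.
Rate on top 1: 0.7368. G: 1.54 > 0.7368 → include.
Rate on top 2: 0.881. B: 1.11 > 0.881 → include.
Rate on top 3: 0.9743. C: 0.527 < 0.9743 → exclude; stop.
Optimal diet: D, G, B — 3 of 4 types.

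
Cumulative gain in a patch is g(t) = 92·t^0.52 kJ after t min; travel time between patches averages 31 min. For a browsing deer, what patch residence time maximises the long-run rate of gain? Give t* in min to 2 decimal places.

33.58 min

Maximise g(t)/(T+t): set derivative to zero → g'(t)(T+t) = g(t).
g'(t) = 0.52·92·t^-0.48. Setting 0.52·92·t^-0.48 = 92·t^0.52/(31+t) gives 0.52(31+t) = t, so 0.48·t = 0.52×31.
t* = 0.52×31/0.48 = 33.58 min.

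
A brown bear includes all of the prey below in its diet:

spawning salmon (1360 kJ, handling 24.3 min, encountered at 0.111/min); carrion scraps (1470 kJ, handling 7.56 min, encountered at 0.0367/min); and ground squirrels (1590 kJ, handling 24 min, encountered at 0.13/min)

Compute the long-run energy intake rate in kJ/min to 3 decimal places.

R = (0.111×1360 + 0.0367×1470 + 0.13×1590) / (1 + 0.111×24.3 + 0.0367×7.56 + 0.13×24) = 411.6/7.095 = 58.02 kJ/min.

58.016 kJ/min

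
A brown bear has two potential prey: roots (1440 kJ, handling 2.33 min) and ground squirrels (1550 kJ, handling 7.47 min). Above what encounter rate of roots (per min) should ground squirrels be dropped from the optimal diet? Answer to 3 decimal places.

0.217 per min

The zero-one rule: include ground squirrels iff E₂/h₂ > λE₁/(1+λh₁). Equality gives the switch point.
λE₁h₂ = E₂ + λE₂h₁ ⇒ λ = E₂/(E₁h₂ − E₂h₁) = 1550/(1.076e+04 − 3612) = 0.2169 per min.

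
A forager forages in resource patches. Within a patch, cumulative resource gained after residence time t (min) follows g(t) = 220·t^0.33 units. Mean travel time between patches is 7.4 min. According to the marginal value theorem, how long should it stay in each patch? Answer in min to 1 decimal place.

3.6 min

By the marginal value theorem, leave when the instantaneous gain rate g'(t) equals the habitat-wide average g(t)/(T + t).
g'(t) = 0.33·220·t^-0.67. Setting 0.33·220·t^-0.67 = 220·t^0.33/(7.4+t) gives 0.33(7.4+t) = t, so 0.67·t = 0.33×7.4.
t* = 0.33×7.4/0.67 = 3.645 min.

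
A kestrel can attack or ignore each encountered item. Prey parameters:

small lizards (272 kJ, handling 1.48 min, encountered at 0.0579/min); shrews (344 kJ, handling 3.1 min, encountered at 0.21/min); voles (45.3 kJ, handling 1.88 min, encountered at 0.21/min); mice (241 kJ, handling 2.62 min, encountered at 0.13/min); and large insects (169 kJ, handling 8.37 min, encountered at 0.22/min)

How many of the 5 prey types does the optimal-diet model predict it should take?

3

Rank by E/h (kJ/min): small lizards 184, shrews 111, mice 92, voles 24.1, large insects 20.2. Include each in turn until the next type's E/h falls below the running intake rate.
Rate on top 1: 14.51. shrews: 111 > 14.51 → include.
Rate on top 2: 50.66. mice: 92 > 50.66 → include.
Rate on top 3: 57.44. voles: 24.1 < 57.44 → exclude; stop.
Optimal diet: small lizards, shrews, mice — 3 of 5 types.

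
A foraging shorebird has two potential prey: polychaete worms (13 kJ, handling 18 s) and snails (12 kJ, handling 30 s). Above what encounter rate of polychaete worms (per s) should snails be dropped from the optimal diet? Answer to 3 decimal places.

0.069 per s

At the threshold, the rate on polychaete worms alone equals the profitability of snails: λ·13/(1 + λ·18) = 12/30 = 0.4.
Rearranging, λ(13 − 0.4×18) = 0.4, so λ = 0.4/5.8 = 0.06897 per s.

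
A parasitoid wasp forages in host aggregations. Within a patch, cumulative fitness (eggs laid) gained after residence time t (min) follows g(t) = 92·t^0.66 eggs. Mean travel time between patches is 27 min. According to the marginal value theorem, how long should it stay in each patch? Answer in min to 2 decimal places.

By the marginal value theorem, leave when the instantaneous gain rate g'(t) equals the habitat-wide average g(t)/(T + t).
g'(t) = 0.66·92·t^-0.34. Setting 0.66·92·t^-0.34 = 92·t^0.66/(27+t) gives 0.66(27+t) = t, so 0.34·t = 0.66×27.
t* = 0.66×27/0.34 = 52.41 min.

52.41 min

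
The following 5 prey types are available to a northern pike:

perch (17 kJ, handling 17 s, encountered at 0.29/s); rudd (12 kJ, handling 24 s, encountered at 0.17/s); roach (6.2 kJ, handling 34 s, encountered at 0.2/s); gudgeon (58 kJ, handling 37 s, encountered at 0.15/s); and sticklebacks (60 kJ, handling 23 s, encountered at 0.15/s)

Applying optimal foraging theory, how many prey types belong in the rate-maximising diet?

1

Rank by E/h (kJ/s): sticklebacks 2.61, gudgeon 1.57, perch 1, rudd 0.5, roach 0.182. Include each in turn until the next type's E/h falls below the running intake rate.
Rate on top 1: 2.022. gudgeon: 1.57 < 2.022 → exclude; stop.
Optimal diet: sticklebacks — 1 of 5 types.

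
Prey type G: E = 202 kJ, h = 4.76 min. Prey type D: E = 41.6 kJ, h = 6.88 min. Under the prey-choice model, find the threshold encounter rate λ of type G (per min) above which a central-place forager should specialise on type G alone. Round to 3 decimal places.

At the threshold, the rate on type G alone equals the profitability of type D: λ·202/(1 + λ·4.76) = 41.6/6.88 = 6.047.
Rearranging, λ(202 − 6.047×4.76) = 6.047, so λ = 6.047/173.2 = 0.03491 per min.

0.035 per min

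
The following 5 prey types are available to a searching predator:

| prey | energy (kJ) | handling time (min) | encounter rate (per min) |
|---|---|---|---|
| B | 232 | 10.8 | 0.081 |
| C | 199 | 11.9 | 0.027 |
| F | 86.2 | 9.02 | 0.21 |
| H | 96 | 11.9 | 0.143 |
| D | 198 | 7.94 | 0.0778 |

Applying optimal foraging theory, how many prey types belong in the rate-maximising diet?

E/h in descending order: D 24.9, B 21.5, C 16.7, F 9.56, H 8.07 kJ/min. The optimal diet is the largest prefix of this list for which every included type satisfies E_i/h_i > R on the types above it.
Rate on top 1: 9.522. B: 21.5 > 9.522 → include.
Rate on top 2: 13.72. C: 16.7 > 13.72 → include.
Rate on top 3: 14.06. F: 9.56 < 14.06 → exclude; stop.
Optimal diet: D, B, C — 3 of 5 types.

3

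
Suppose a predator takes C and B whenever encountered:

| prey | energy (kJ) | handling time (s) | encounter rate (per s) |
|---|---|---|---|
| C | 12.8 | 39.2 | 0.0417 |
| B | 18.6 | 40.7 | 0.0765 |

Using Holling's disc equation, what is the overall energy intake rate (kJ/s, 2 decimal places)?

0.34 kJ/s

R = Σλ_iE_i / (1 + Σλ_ih_i)
Numerator: 0.0417×12.8 + 0.0765×18.6 = 1.957
Denominator: 1 + 0.0417×39.2 + 0.0765×40.7 = 5.748
R = 1.957/5.748 = 0.3404 kJ/s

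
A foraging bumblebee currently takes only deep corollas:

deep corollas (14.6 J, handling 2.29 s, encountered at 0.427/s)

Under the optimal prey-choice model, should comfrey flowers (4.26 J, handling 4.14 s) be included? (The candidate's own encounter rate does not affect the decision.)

No

Intake rate on the current diet: R = (0.427×14.6) / (1 + 0.427×2.29) = 6.234/1.978 = 3.152 J/s.
Profitability of comfrey flowers: 4.26/4.14 = 1.029 J/s.
Since 1.029 < R, time spent handling comfrey flowers is better spent searching.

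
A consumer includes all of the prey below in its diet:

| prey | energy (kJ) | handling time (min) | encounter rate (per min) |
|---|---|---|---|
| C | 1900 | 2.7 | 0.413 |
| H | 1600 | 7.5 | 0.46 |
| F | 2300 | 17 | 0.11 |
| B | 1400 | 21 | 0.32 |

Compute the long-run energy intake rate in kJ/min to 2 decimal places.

156.95 kJ/min

R = (0.413×1900 + 0.46×1600 + 0.11×2300 + 0.32×1400) / (1 + 0.413×2.7 + 0.46×7.5 + 0.11×17 + 0.32×21) = 2222/14.16 = 157 kJ/min.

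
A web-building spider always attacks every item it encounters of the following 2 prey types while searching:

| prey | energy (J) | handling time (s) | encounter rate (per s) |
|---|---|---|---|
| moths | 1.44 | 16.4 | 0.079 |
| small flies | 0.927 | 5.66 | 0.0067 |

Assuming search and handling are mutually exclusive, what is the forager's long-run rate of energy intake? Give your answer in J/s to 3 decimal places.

0.051 J/s

R = Σλ_iE_i / (1 + Σλ_ih_i)
Numerator: 0.079×1.44 + 0.0067×0.927 = 0.12
Denominator: 1 + 0.079×16.4 + 0.0067×5.66 = 2.334
R = 0.12/2.334 = 0.05141 J/s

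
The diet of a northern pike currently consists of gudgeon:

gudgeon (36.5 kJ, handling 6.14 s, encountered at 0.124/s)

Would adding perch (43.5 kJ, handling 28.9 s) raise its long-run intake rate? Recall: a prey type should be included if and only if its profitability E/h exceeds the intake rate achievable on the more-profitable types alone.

No

Intake rate on the current diet: R = (0.124×36.5) / (1 + 0.124×6.14) = 4.526/1.761 = 2.57 kJ/s.
Profitability of perch: 43.5/28.9 = 1.505 kJ/s.
1.505 < 2.57, so adding perch would lower the average — exclude it.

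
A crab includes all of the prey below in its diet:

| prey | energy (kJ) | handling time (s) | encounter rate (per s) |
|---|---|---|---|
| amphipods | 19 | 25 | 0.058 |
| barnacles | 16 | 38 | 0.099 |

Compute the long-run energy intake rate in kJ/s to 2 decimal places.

Energy encountered per unit search time: 0.058×19 + 0.099×16 = 2.686 kJ/s.
Handling time per unit search time: 0.058×25 + 0.099×38 = 5.212.
Rate = 2.686/(1 + 5.212) = 0.4324 kJ/s.

0.43 kJ/s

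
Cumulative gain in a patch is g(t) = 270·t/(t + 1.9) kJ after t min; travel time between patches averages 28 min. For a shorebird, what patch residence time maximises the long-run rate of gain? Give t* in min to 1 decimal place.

7.3 min

By the marginal value theorem, leave when the instantaneous gain rate g'(t) equals the habitat-wide average g(t)/(T + t).
g'(t) = 270·1.9/(t + 1.9)². Setting 270·1.9/(t+1.9)² = 270t/[(t+1.9)(28+t)] gives 1.9(28+t) = t(t+1.9), so t² = 1.9×28 = 53.2.
t* = √53.2 = 7.294 min.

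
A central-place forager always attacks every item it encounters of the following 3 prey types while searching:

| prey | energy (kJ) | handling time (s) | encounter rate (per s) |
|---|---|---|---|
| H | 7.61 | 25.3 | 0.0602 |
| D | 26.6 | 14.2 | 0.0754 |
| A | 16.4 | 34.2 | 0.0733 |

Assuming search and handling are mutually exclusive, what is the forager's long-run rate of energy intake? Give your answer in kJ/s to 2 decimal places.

0.60 kJ/s

Energy encountered per unit search time: 0.0602×7.61 + 0.0754×26.6 + 0.0733×16.4 = 3.666 kJ/s.
Handling time per unit search time: 0.0602×25.3 + 0.0754×14.2 + 0.0733×34.2 = 5.101.
Rate = 3.666/(1 + 5.101) = 0.6009 kJ/s.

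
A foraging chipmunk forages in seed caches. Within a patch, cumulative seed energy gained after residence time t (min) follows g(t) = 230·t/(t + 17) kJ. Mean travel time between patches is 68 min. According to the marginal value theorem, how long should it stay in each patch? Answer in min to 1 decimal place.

34.0 min

Maximise g(t)/(T+t): set derivative to zero → g'(t)(T+t) = g(t).
g'(t) = 230·17/(t + 17)². Setting 230·17/(t+17)² = 230t/[(t+17)(68+t)] gives 17(68+t) = t(t+17), so t² = 17×68 = 1156.
t* = √1156 = 34 min.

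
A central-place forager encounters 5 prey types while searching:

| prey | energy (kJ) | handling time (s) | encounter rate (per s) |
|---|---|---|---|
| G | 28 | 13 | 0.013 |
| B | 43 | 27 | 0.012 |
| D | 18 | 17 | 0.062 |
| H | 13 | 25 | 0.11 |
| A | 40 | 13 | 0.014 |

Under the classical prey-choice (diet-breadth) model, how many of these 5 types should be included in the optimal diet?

4

E/h in descending order: A 3.08, G 2.15, B 1.59, D 1.06, H 0.52 kJ/s. The optimal diet is the largest prefix of this list for which every included type satisfies E_i/h_i > R on the types above it.
Rate on top 1: 0.4738. G: 2.15 > 0.4738 → include.
Rate on top 2: 0.6839. B: 1.59 > 0.6839 → include.
Rate on top 3: 0.8597. D: 1.06 > 0.8597 → include.
Rate on top 4: 0.9366. H: 0.52 < 0.9366 → exclude; stop.
Optimal diet: A, G, B, D — 4 of 5 types.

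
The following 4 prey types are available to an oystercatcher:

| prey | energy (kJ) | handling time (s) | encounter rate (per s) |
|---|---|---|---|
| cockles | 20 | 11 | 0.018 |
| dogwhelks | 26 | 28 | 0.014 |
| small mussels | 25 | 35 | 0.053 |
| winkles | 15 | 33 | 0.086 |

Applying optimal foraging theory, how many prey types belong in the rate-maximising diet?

3

Rank by E/h (kJ/s): cockles 1.82, dogwhelks 0.929, small mussels 0.714, winkles 0.455. Include each in turn until the next type's E/h falls below the running intake rate.
Rate on top 1: 0.3005. dogwhelks: 0.929 > 0.3005 → include.
Rate on top 2: 0.4553. small mussels: 0.714 > 0.4553 → include.
Rate on top 3: 0.5948. winkles: 0.455 < 0.5948 → exclude; stop.
Optimal diet: cockles, dogwhelks, small mussels — 3 of 4 types.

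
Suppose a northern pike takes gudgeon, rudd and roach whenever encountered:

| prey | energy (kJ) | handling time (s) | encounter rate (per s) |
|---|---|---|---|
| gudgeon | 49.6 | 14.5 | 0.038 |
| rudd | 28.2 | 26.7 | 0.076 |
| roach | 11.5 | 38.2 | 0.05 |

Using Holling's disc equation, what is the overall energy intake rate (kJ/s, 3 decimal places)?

R = (0.038×49.6 + 0.076×28.2 + 0.05×11.5) / (1 + 0.038×14.5 + 0.076×26.7 + 0.05×38.2) = 4.603/5.49 = 0.8384 kJ/s.

0.838 kJ/s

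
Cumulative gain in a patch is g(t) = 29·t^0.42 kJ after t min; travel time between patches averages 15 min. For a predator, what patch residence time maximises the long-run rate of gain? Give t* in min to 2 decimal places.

10.86 min

Optimal t* satisfies g'(t*) = g(t*)/(T + t*).
g'(t) = 0.42·29·t^-0.58. Setting 0.42·29·t^-0.58 = 29·t^0.42/(15+t) gives 0.42(15+t) = t, so 0.58·t = 0.42×15.
t* = 0.42×15/0.58 = 10.86 min.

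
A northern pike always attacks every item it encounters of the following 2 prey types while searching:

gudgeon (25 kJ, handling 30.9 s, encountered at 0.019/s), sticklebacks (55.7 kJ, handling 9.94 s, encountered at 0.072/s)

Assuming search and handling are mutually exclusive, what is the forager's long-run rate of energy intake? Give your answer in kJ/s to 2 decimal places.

R = (0.019×25 + 0.072×55.7) / (1 + 0.019×30.9 + 0.072×9.94) = 4.485/2.303 = 1.948 kJ/s.

1.95 kJ/s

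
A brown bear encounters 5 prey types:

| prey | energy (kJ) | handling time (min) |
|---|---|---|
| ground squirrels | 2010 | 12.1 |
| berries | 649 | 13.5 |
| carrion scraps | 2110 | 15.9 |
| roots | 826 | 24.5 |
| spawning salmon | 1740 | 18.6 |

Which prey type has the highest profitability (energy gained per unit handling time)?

Profitability E/h (kJ/min): ground squirrels = 2010/12.1 = 166, berries = 649/13.5 = 48.1, carrion scraps = 2110/15.9 = 133, roots = 826/24.5 = 33.7, spawning salmon = 1740/18.6 = 93.5.
Ranked: ground squirrels > carrion scraps > spawning salmon > berries > roots.

ground squirrels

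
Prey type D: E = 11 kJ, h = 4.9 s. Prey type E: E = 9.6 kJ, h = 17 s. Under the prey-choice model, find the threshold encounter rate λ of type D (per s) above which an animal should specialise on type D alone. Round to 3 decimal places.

Drop type E once their profitability E₂/h₂ falls below the rate achievable on type D alone: E₂/h₂ = λE₁/(1 + λh₁).
Solve for λ: λE₁h₂ = E₂(1 + λh₁) → λ(E₁h₂ − E₂h₁) = E₂ → λ = E₂/(E₁h₂ − E₂h₁).
λ = 9.6/(11×17 − 9.6×4.9) = 9.6/140 = 0.06859 per s.

0.069 per s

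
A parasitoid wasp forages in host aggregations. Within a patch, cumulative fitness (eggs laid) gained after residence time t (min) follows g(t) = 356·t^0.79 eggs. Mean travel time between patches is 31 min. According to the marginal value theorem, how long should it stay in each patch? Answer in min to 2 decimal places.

116.62 min

By the marginal value theorem, leave when the instantaneous gain rate g'(t) equals the habitat-wide average g(t)/(T + t).
g'(t) = 0.79·356·t^-0.21. Setting 0.79·356·t^-0.21 = 356·t^0.79/(31+t) gives 0.79(31+t) = t, so 0.21·t = 0.79×31.
t* = 0.79×31/0.21 = 116.6 min.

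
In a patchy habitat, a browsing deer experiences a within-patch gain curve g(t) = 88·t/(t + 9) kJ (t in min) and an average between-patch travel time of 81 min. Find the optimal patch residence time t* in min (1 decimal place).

27.0 min

Optimal t* satisfies g'(t*) = g(t*)/(T + t*).
g'(t) = 88·9/(t + 9)². Setting 88·9/(t+9)² = 88t/[(t+9)(81+t)] gives 9(81+t) = t(t+9), so t² = 9×81 = 729.
t* = √729 = 27 min.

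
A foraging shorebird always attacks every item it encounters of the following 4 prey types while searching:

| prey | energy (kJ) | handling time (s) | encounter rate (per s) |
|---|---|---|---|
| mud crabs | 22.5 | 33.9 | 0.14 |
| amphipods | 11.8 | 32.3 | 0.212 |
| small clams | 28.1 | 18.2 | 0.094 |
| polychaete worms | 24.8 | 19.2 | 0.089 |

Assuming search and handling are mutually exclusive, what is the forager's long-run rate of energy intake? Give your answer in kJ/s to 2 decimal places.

0.66 kJ/s

R = (0.14×22.5 + 0.212×11.8 + 0.094×28.1 + 0.089×24.8) / (1 + 0.14×33.9 + 0.212×32.3 + 0.094×18.2 + 0.089×19.2) = 10.5/16.01 = 0.6557 kJ/s.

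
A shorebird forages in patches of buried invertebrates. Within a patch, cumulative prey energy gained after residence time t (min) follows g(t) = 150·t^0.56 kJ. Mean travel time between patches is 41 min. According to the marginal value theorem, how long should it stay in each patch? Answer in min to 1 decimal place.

By the marginal value theorem, leave when the instantaneous gain rate g'(t) equals the habitat-wide average g(t)/(T + t).
g'(t) = 0.56·150·t^-0.44. Setting 0.56·150·t^-0.44 = 150·t^0.56/(41+t) gives 0.56(41+t) = t, so 0.44·t = 0.56×41.
t* = 0.56×41/0.44 = 52.18 min.

52.2 min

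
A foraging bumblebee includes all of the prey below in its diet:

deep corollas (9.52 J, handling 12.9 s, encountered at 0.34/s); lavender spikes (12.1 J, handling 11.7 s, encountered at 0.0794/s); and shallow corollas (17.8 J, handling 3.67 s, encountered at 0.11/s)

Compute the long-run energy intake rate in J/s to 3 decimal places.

0.916 J/s

R = Σλ_iE_i / (1 + Σλ_ih_i)
Numerator: 0.34×9.52 + 0.0794×12.1 + 0.11×17.8 = 6.156
Denominator: 1 + 0.34×12.9 + 0.0794×11.7 + 0.11×3.67 = 6.719
R = 6.156/6.719 = 0.9162 J/s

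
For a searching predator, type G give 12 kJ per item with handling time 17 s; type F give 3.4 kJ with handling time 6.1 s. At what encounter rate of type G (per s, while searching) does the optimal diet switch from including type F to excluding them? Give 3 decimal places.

At the threshold, the rate on type G alone equals the profitability of type F: λ·12/(1 + λ·17) = 3.4/6.1 = 0.5574.
Rearranging, λ(12 − 0.5574×17) = 0.5574, so λ = 0.5574/2.525 = 0.2208 per s.

0.221 per s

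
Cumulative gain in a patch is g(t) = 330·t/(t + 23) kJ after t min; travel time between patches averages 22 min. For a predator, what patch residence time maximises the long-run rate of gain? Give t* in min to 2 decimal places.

Optimal t* satisfies g'(t*) = g(t*)/(T + t*).
g'(t) = 330·23/(t + 23)². Setting 330·23/(t+23)² = 330t/[(t+23)(22+t)] gives 23(22+t) = t(t+23), so t² = 23×22 = 506.
t* = √506 = 22.49 min.

22.49 min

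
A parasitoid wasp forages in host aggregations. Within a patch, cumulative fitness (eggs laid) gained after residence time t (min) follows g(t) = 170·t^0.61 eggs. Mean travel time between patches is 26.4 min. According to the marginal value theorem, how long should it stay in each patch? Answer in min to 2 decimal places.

41.29 min

Optimal t* satisfies g'(t*) = g(t*)/(T + t*).
g'(t) = 0.61·170·t^-0.39. Setting 0.61·170·t^-0.39 = 170·t^0.61/(26.4+t) gives 0.61(26.4+t) = t, so 0.39·t = 0.61×26.4.
t* = 0.61×26.4/0.39 = 41.29 min.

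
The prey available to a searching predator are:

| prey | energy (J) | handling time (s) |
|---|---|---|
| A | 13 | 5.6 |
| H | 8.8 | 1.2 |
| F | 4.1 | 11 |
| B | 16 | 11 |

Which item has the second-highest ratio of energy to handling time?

Profitability E/h (J/s): A = 13/5.6 = 2.32, H = 8.8/1.2 = 7.33, F = 4.1/11 = 0.373, B = 16/11 = 1.45.
Ranked: H > A > B > F.

A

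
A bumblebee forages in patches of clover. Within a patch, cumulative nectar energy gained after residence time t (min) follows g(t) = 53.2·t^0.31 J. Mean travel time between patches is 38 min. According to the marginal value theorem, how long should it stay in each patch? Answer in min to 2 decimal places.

By the marginal value theorem, leave when the instantaneous gain rate g'(t) equals the habitat-wide average g(t)/(T + t).
g'(t) = 0.31·53.2·t^-0.69. Setting 0.31·53.2·t^-0.69 = 53.2·t^0.31/(38+t) gives 0.31(38+t) = t, so 0.69·t = 0.31×38.
t* = 0.31×38/0.69 = 17.07 min.

17.07 min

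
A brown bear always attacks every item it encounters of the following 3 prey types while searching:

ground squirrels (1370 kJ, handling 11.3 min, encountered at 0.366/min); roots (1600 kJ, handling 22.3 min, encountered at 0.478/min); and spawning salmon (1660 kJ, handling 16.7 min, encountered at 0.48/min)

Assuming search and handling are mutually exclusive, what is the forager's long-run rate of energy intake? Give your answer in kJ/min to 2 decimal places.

Energy encountered per unit search time: 0.366×1370 + 0.478×1600 + 0.48×1660 = 2063 kJ/min.
Handling time per unit search time: 0.366×11.3 + 0.478×22.3 + 0.48×16.7 = 22.81.
Rate = 2063/(1 + 22.81) = 86.64 kJ/min.

86.64 kJ/min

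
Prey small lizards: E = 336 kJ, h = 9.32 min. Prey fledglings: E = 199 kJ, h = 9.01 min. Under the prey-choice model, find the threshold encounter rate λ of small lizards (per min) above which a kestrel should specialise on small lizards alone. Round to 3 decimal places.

0.170 per min

At the threshold, the rate on small lizards alone equals the profitability of fledglings: λ·336/(1 + λ·9.32) = 199/9.01 = 22.09.
Rearranging, λ(336 − 22.09×9.32) = 22.09, so λ = 22.09/130.2 = 0.1697 per min.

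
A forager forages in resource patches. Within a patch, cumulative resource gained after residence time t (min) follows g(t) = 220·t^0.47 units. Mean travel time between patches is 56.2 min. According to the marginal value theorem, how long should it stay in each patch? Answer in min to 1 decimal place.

49.8 min

Optimal t* satisfies g'(t*) = g(t*)/(T + t*).
g'(t) = 0.47·220·t^-0.53. Setting 0.47·220·t^-0.53 = 220·t^0.47/(56.2+t) gives 0.47(56.2+t) = t, so 0.53·t = 0.47×56.2.
t* = 0.47×56.2/0.53 = 49.84 min.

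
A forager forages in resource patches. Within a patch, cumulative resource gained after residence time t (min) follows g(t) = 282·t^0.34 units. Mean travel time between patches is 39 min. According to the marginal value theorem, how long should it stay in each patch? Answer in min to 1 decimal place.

20.1 min

Maximise g(t)/(T+t): set derivative to zero → g'(t)(T+t) = g(t).
g'(t) = 0.34·282·t^-0.66. Setting 0.34·282·t^-0.66 = 282·t^0.34/(39+t) gives 0.34(39+t) = t, so 0.66·t = 0.34×39.
t* = 0.34×39/0.66 = 20.09 min.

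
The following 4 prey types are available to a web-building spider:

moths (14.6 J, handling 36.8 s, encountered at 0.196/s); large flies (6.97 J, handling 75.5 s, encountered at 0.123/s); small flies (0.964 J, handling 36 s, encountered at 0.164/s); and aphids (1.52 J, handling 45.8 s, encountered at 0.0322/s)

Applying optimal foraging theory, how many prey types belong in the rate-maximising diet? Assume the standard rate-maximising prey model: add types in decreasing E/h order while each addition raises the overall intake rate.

1

Rank by E/h (J/s): moths 0.397, large flies 0.0923, aphids 0.0332, small flies 0.0268. Include each in turn until the next type's E/h falls below the running intake rate.
Rate on top 1: 0.3484. large flies: 0.0923 < 0.3484 → exclude; stop.
Optimal diet: moths — 1 of 4 types.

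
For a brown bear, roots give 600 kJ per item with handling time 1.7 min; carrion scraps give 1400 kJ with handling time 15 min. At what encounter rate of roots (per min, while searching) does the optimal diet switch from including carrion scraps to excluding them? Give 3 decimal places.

Drop carrion scraps once their profitability E₂/h₂ falls below the rate achievable on roots alone: E₂/h₂ = λE₁/(1 + λh₁).
Solve for λ: λE₁h₂ = E₂(1 + λh₁) → λ(E₁h₂ − E₂h₁) = E₂ → λ = E₂/(E₁h₂ − E₂h₁).
λ = 1400/(600×15 − 1400×1.7) = 1400/6620 = 0.2115 per min.

0.211 per min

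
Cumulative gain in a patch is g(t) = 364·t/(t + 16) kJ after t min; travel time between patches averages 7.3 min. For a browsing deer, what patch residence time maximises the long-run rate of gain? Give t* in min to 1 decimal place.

10.8 min

By the marginal value theorem, leave when the instantaneous gain rate g'(t) equals the habitat-wide average g(t)/(T + t).
g'(t) = 364·16/(t + 16)². Setting 364·16/(t+16)² = 364t/[(t+16)(7.3+t)] gives 16(7.3+t) = t(t+16), so t² = 16×7.3 = 116.8.
t* = √116.8 = 10.81 min.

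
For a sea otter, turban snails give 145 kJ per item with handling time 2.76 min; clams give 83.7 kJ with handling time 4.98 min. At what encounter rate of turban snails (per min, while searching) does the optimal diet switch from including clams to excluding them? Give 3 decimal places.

0.170 per min

Drop clams once their profitability E₂/h₂ falls below the rate achievable on turban snails alone: E₂/h₂ = λE₁/(1 + λh₁).
Solve for λ: λE₁h₂ = E₂(1 + λh₁) → λ(E₁h₂ − E₂h₁) = E₂ → λ = E₂/(E₁h₂ − E₂h₁).
λ = 83.7/(145×4.98 − 83.7×2.76) = 83.7/491.1 = 0.1704 per min.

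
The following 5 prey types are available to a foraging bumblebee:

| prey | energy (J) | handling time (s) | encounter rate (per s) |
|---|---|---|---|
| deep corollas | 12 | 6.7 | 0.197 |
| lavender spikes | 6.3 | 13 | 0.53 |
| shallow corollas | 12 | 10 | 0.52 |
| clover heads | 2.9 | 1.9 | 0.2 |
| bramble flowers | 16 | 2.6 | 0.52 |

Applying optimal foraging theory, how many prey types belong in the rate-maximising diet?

Rank by E/h (J/s): bramble flowers 6.15, deep corollas 1.79, clover heads 1.53, shallow corollas 1.2, lavender spikes 0.485. Include each in turn until the next type's E/h falls below the running intake rate.
Rate on top 1: 3.537. deep corollas: 1.79 < 3.537 → exclude; stop.
Optimal diet: bramble flowers — 1 of 5 types.

1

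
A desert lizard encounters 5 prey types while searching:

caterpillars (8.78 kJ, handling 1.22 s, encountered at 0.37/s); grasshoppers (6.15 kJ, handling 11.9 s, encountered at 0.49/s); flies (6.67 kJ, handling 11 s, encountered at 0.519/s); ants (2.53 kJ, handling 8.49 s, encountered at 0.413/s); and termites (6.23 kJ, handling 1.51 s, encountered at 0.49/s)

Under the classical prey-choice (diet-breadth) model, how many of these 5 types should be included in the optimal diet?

2

Profitabilities (E/h, kJ/s): caterpillars 7.2, termites 4.13, flies 0.606, grasshoppers 0.517, ants 0.298. Add prey in this order while the next type's profitability exceeds the intake rate on those already taken.
Rate on top 1: 2.238. termites: 4.13 > 2.238 → include.
Rate on top 2: 2.876. flies: 0.606 < 2.876 → exclude; stop.
Optimal diet: caterpillars, termites — 2 of 5 types.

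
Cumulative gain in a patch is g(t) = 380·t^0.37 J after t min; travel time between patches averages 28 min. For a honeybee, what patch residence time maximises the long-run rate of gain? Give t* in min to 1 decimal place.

Optimal t* satisfies g'(t*) = g(t*)/(T + t*).
g'(t) = 0.37·380·t^-0.63. Setting 0.37·380·t^-0.63 = 380·t^0.37/(28+t) gives 0.37(28+t) = t, so 0.63·t = 0.37×28.
t* = 0.37×28/0.63 = 16.44 min.

16.4 min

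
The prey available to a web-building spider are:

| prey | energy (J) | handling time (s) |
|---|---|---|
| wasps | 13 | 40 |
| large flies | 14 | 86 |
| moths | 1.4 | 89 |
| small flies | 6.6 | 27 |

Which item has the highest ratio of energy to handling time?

In descending order of E/h:
wasps: 13/40 = 0.325 J/s
small flies: 6.6/27 = 0.244 J/s
large flies: 14/86 = 0.163 J/s
moths: 1.4/89 = 0.0157 J/s

wasps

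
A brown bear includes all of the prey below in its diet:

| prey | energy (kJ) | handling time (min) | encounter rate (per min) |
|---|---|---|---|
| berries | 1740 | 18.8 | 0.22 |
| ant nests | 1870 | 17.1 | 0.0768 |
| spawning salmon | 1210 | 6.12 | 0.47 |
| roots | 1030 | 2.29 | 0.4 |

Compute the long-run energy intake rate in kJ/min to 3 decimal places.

R = Σλ_iE_i / (1 + Σλ_ih_i)
Numerator: 0.22×1740 + 0.0768×1870 + 0.47×1210 + 0.4×1030 = 1507
Denominator: 1 + 0.22×18.8 + 0.0768×17.1 + 0.47×6.12 + 0.4×2.29 = 10.24
R = 1507/10.24 = 147.2 kJ/min

147.155 kJ/min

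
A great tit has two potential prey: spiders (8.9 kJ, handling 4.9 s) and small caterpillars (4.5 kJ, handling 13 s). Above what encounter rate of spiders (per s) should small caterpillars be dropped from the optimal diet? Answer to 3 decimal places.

0.048 per s

The zero-one rule: include small caterpillars iff E₂/h₂ > λE₁/(1+λh₁). Equality gives the switch point.
λE₁h₂ = E₂ + λE₂h₁ ⇒ λ = E₂/(E₁h₂ − E₂h₁) = 4.5/(115.7 − 22.05) = 0.04805 per s.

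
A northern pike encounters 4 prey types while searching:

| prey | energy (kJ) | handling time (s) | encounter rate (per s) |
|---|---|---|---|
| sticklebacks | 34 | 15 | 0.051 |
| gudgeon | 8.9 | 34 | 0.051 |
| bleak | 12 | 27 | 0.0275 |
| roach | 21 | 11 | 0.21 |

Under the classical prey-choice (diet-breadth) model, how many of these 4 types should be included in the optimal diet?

2

Profitabilities (E/h, kJ/s): sticklebacks 2.27, roach 1.91, bleak 0.444, gudgeon 0.262. Add prey in this order while the next type's profitability exceeds the intake rate on those already taken.
Rate on top 1: 0.9824. roach: 1.91 > 0.9824 → include.
Rate on top 2: 1.508. bleak: 0.444 < 1.508 → exclude; stop.
Optimal diet: sticklebacks, roach — 2 of 4 types.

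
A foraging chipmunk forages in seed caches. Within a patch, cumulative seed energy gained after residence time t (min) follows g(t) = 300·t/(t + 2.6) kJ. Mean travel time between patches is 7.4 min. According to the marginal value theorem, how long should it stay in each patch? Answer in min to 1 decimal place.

By the marginal value theorem, leave when the instantaneous gain rate g'(t) equals the habitat-wide average g(t)/(T + t).
g'(t) = 300·2.6/(t + 2.6)². Setting 300·2.6/(t+2.6)² = 300t/[(t+2.6)(7.4+t)] gives 2.6(7.4+t) = t(t+2.6), so t² = 2.6×7.4 = 19.24.
t* = √19.24 = 4.386 min.

4.4 min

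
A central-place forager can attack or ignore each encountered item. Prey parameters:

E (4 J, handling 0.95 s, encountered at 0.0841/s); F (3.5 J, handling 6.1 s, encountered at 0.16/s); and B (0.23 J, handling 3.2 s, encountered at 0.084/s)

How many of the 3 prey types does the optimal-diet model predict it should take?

E/h in descending order: E 4.21, F 0.574, B 0.0719 J/s. The optimal diet is the largest prefix of this list for which every included type satisfies E_i/h_i > R on the types above it.
Rate on top 1: 0.3115. F: 0.574 > 0.3115 → include.
Rate on top 2: 0.436. B: 0.0719 < 0.436 → exclude; stop.
Optimal diet: E, F — 2 of 3 types.

2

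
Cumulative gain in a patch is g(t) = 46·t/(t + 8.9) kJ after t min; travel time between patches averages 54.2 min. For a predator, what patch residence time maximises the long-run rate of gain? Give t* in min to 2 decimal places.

21.96 min

Optimal t* satisfies g'(t*) = g(t*)/(T + t*).
g'(t) = 46·8.9/(t + 8.9)². Setting 46·8.9/(t+8.9)² = 46t/[(t+8.9)(54.2+t)] gives 8.9(54.2+t) = t(t+8.9), so t² = 8.9×54.2 = 482.4.
t* = √482.4 = 21.96 min.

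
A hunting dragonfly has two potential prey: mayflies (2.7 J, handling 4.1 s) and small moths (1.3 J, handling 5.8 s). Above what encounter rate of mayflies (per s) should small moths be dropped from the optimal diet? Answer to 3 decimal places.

0.126 per s

At the threshold, the rate on mayflies alone equals the profitability of small moths: λ·2.7/(1 + λ·4.1) = 1.3/5.8 = 0.2241.
Rearranging, λ(2.7 − 0.2241×4.1) = 0.2241, so λ = 0.2241/1.781 = 0.1258 per s.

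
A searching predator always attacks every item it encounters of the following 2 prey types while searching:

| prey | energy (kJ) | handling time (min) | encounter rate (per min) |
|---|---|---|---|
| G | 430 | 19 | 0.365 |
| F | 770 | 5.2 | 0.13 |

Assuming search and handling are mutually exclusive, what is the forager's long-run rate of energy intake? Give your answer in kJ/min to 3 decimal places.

Energy encountered per unit search time: 0.365×430 + 0.13×770 = 257.1 kJ/min.
Handling time per unit search time: 0.365×19 + 0.13×5.2 = 7.611.
Rate = 257.1/(1 + 7.611) = 29.85 kJ/min.

29.851 kJ/min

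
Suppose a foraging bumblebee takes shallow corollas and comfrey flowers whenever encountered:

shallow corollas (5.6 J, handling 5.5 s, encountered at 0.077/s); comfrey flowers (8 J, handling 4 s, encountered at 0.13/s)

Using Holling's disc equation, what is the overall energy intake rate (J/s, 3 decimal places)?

0.757 J/s

R = (0.077×5.6 + 0.13×8) / (1 + 0.077×5.5 + 0.13×4) = 1.471/1.944 = 0.757 J/s.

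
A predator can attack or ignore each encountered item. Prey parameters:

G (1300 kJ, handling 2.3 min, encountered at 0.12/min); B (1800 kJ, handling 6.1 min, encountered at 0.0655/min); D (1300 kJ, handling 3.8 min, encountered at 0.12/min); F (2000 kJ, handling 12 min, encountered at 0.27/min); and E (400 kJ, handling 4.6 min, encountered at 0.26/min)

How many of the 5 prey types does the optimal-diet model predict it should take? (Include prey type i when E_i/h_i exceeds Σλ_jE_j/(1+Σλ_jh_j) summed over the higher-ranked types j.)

3

Profitabilities (E/h, kJ/min): G 565, D 342, B 295, F 167, E 87. Add prey in this order while the next type's profitability exceeds the intake rate on those already taken.
Rate on top 1: 122.3. D: 342 > 122.3 → include.
Rate on top 2: 180.1. B: 295 > 180.1 → include.
Rate on top 3: 201.7. F: 167 < 201.7 → exclude; stop.
Optimal diet: G, D, B — 3 of 5 types.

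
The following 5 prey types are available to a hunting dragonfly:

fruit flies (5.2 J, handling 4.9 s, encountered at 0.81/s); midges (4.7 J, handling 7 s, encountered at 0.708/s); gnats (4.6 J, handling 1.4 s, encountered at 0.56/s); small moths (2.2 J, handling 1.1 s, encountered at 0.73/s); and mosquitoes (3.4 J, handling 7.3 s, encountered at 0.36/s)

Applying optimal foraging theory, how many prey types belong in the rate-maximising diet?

2

Rank by E/h (J/s): gnats 3.29, small moths 2, fruit flies 1.06, midges 0.671, mosquitoes 0.466. Include each in turn until the next type's E/h falls below the running intake rate.
Rate on top 1: 1.444. small moths: 2 > 1.444 → include.
Rate on top 2: 1.617. fruit flies: 1.06 < 1.617 → exclude; stop.
Optimal diet: gnats, small moths — 2 of 5 types.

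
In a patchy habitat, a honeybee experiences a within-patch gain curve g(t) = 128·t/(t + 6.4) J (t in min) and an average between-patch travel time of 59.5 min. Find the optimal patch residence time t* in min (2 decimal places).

Maximise g(t)/(T+t): set derivative to zero → g'(t)(T+t) = g(t).
g'(t) = 128·6.4/(t + 6.4)². Setting 128·6.4/(t+6.4)² = 128t/[(t+6.4)(59.5+t)] gives 6.4(59.5+t) = t(t+6.4), so t² = 6.4×59.5 = 380.8.
t* = √380.8 = 19.51 min.

19.51 min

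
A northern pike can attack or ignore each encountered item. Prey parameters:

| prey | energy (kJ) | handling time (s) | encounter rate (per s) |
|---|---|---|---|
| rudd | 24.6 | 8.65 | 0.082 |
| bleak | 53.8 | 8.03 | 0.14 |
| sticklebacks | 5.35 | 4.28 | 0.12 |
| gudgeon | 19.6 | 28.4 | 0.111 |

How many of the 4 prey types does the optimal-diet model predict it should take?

1

Profitabilities (E/h, kJ/s): bleak 6.7, rudd 2.84, sticklebacks 1.25, gudgeon 0.69. Add prey in this order while the next type's profitability exceeds the intake rate on those already taken.
Rate on top 1: 3.546. rudd: 2.84 < 3.546 → exclude; stop.
Optimal diet: bleak — 1 of 4 types.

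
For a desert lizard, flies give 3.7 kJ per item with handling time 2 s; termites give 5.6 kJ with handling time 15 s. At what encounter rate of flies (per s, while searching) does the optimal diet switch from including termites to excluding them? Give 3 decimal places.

The zero-one rule: include termites iff E₂/h₂ > λE₁/(1+λh₁). Equality gives the switch point.
λE₁h₂ = E₂ + λE₂h₁ ⇒ λ = E₂/(E₁h₂ − E₂h₁) = 5.6/(55.5 − 11.2) = 0.1264 per s.

0.126 per s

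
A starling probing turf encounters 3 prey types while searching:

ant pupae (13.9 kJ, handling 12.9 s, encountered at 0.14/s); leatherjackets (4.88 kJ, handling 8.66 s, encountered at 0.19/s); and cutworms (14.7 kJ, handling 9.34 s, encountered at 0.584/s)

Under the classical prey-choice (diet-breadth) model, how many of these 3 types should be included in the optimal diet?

1

E/h in descending order: cutworms 1.57, ant pupae 1.08, leatherjackets 0.564 kJ/s. The optimal diet is the largest prefix of this list for which every included type satisfies E_i/h_i > R on the types above it.
Rate on top 1: 1.33. ant pupae: 1.08 < 1.33 → exclude; stop.
Optimal diet: cutworms — 1 of 3 types.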